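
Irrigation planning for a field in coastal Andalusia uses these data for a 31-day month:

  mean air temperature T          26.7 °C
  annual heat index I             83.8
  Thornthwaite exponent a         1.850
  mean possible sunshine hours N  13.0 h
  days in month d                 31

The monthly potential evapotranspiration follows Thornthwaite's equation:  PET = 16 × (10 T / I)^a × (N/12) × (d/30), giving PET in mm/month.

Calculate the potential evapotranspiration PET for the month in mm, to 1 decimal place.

10T/I = 10 × 26.7 / 83.8 = 3.1862
(10T/I)^a = 3.1862^1.850 = 8.5321
Uncorrected PET = 16 × 8.5321 = 136.514 mm
Correction = (N/12)(d/30) = (13.0/12)(31/30) = 1.1194
PET = 136.514 × 1.1194 = 152.814 mm/month

152.8 mm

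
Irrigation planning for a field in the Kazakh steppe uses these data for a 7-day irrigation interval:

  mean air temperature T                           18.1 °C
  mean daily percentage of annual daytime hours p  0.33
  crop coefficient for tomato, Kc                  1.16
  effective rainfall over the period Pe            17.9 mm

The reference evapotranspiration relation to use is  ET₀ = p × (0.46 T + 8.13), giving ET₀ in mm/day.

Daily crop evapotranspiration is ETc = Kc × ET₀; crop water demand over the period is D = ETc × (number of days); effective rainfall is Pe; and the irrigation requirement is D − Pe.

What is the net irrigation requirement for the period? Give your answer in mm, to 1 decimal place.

ET₀ = 0.33 × (0.46 × 18.1 + 8.13) = 0.33 × 16.456 = 5.4305 mm/d
ETc = Kc × ET₀ = 1.16 × 5.4305 = 6.2994 mm/d
Crop demand D = ETc × 7 d = 6.2994 × 7 = 44.096 mm
D − Pe = 44.096 − 17.9 = 26.196 mm

26.2 mm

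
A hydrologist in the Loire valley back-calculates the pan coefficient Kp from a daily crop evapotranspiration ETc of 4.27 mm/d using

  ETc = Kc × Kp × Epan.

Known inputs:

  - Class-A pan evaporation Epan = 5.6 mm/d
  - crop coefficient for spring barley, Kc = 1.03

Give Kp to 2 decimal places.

0.74

ETc = Kc × Kp × Epan  ⇒  Kp = ETc / (Kc × Epan)
Kp = 4.27 / (1.03 × 5.6) = 4.27 / 5.768 = 0.7403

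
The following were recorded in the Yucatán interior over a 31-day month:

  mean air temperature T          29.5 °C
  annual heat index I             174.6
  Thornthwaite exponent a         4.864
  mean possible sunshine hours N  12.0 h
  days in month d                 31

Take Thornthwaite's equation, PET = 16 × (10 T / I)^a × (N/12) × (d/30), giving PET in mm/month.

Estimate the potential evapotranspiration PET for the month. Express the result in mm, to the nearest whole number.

10T/I = 10 × 29.5 / 174.6 = 1.6896
(10T/I)^a = 1.6896^4.864 = 12.8216
Uncorrected PET = 16 × 12.8216 = 205.146 mm
Correction = (N/12)(d/30) = (12.0/12)(31/30) = 1.0333
PET = 205.146 × 1.0333 = 211.977 mm/month

212 mm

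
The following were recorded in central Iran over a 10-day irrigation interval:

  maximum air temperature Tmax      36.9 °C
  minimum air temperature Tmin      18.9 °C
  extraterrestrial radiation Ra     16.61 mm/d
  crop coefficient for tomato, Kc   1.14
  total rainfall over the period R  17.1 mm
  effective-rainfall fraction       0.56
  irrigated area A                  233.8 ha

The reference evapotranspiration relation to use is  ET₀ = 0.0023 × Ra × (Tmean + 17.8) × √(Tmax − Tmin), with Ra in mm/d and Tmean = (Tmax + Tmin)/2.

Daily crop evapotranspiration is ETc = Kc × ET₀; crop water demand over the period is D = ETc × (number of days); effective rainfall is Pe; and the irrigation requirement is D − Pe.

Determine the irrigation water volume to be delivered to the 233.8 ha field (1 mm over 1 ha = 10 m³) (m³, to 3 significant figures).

175000 m³

Tmean = (36.9 + 18.9)/2 = 27.90 °C
ET₀ = 0.0023 × 16.61 × (27.90 + 17.8) × √18.0 = 0.0023 × 16.61 × 45.70 × 4.2426 = 7.4071 mm/d
ETc = Kc × ET₀ = 1.14 × 7.4071 = 8.4441 mm/d
Crop demand D = ETc × 10 d = 8.4441 × 10 = 84.441 mm
Pe = 0.56 × 17.1 = 9.576 mm
D − Pe = 84.441 − 9.576 = 74.865 mm
Volume = 74.865 mm × 233.8 ha × 10 = 175034.4 m³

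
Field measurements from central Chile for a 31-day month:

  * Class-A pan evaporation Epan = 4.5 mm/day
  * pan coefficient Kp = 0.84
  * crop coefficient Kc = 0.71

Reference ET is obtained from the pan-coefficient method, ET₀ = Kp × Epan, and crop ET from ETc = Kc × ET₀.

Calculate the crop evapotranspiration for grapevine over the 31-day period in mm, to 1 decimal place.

ET₀ = 0.84 × 4.5 = 3.7800 mm/d
ETc = Kc × ET₀ = 0.71 × 3.7800 = 2.6838 mm/d
Over 31 days: 2.6838 × 31 = 83.198 mm

83.2 mm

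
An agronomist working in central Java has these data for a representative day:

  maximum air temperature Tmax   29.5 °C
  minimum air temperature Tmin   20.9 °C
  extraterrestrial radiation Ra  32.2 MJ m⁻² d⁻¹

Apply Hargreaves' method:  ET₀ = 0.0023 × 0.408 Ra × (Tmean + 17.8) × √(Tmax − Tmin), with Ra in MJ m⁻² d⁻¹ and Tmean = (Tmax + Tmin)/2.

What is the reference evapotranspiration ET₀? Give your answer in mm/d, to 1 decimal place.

Tmean = (29.5 + 20.9)/2 = 25.20 °C
0.408 Ra = 0.408 × 32.2 = 13.1376 mm/d equivalent
ET₀ = 0.0023 × 13.1376 × (25.20 + 17.8) × √8.6 = 0.0023 × 13.1376 × 43.00 × 2.9326 = 3.8104 mm/d

3.8 mm/d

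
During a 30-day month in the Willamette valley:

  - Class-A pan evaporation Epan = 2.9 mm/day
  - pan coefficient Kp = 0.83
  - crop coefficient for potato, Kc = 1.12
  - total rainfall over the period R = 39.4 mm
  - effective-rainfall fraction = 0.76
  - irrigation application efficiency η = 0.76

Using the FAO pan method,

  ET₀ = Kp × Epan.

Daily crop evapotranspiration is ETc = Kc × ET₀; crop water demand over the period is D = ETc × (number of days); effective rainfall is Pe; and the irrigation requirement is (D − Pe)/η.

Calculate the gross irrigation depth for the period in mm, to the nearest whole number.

67 mm

ET₀ = 0.83 × 2.9 = 2.4070 mm/d
ETc = Kc × ET₀ = 1.12 × 2.4070 = 2.6958 mm/d
Crop demand D = ETc × 30 d = 2.6958 × 30 = 80.874 mm
Pe = 0.76 × 39.4 = 29.944 mm
D − Pe = 80.874 − 29.944 = 50.930 mm
Gross irrigation = 50.930 / 0.76 = 67.013 mm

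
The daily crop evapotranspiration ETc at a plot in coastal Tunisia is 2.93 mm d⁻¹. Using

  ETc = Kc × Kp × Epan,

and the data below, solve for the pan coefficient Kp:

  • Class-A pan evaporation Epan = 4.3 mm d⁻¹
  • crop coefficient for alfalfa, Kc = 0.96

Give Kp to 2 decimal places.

0.71

ETc = Kc × Kp × Epan  ⇒  Kp = ETc / (Kc × Epan)
Kp = 2.93 / (0.96 × 4.3) = 2.93 / 4.128 = 0.7098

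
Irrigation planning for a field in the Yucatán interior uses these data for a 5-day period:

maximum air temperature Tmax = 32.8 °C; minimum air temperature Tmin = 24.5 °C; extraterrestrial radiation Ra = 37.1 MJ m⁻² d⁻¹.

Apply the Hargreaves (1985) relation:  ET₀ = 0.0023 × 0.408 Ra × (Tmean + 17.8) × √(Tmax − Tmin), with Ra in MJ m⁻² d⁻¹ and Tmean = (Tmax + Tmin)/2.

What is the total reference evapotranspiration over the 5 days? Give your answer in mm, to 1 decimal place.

23.3 mm

Tmean = (32.8 + 24.5)/2 = 28.65 °C
0.408 Ra = 0.408 × 37.1 = 15.1368 mm/d equivalent
ET₀ = 0.0023 × 15.1368 × (28.65 + 17.8) × √8.3 = 0.0023 × 15.1368 × 46.45 × 2.8810 = 4.6590 mm/d
Over 5 days: 4.6590 × 5 = 23.295 mm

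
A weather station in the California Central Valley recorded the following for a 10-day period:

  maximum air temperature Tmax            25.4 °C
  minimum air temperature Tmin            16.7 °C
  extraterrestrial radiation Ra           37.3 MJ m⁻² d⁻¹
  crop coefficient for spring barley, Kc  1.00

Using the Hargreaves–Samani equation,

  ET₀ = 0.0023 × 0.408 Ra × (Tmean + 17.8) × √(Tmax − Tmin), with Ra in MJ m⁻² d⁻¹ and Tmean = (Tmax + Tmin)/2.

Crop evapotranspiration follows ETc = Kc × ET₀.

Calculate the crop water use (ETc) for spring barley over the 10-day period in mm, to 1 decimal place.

40.1 mm

Tmean = (25.4 + 16.7)/2 = 21.05 °C
0.408 Ra = 0.408 × 37.3 = 15.2184 mm/d equivalent
ET₀ = 0.0023 × 15.2184 × (21.05 + 17.8) × √8.7 = 0.0023 × 15.2184 × 38.85 × 2.9496 = 4.0110 mm/d
ETc = Kc × ET₀ = 1.00 × 4.0110 = 4.0110 mm/d
Over 10 days: 4.0110 × 10 = 40.110 mm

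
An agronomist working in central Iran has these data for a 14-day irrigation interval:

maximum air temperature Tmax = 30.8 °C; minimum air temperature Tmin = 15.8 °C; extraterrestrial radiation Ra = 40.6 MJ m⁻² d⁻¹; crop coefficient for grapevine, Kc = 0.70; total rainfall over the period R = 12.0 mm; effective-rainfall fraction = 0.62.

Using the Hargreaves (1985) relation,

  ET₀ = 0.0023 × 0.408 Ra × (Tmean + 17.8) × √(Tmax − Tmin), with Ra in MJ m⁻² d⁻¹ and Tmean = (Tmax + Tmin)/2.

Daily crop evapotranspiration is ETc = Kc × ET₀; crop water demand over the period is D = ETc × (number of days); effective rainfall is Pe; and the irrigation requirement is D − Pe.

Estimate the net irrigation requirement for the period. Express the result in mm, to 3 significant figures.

Tmean = (30.8 + 15.8)/2 = 23.30 °C
0.408 Ra = 0.408 × 40.6 = 16.5648 mm/d equivalent
ET₀ = 0.0023 × 16.5648 × (23.30 + 17.8) × √15.0 = 0.0023 × 16.5648 × 41.10 × 3.8730 = 6.0646 mm/d
ETc = Kc × ET₀ = 0.70 × 6.0646 = 4.2452 mm/d
Crop demand D = ETc × 14 d = 4.2452 × 14 = 59.433 mm
Pe = 0.62 × 12.0 = 7.440 mm
D − Pe = 59.433 − 7.440 = 51.993 mm

52.0 mm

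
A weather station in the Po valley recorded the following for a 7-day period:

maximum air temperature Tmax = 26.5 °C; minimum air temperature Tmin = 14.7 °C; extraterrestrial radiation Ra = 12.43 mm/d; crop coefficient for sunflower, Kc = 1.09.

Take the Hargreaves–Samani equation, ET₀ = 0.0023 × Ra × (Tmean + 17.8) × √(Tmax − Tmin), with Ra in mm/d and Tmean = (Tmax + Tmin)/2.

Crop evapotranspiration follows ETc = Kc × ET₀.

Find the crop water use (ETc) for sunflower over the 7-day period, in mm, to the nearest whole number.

29 mm

Tmean = (26.5 + 14.7)/2 = 20.60 °C
ET₀ = 0.0023 × 12.43 × (20.60 + 17.8) × √11.8 = 0.0023 × 12.43 × 38.40 × 3.4351 = 3.7711 mm/d
ETc = Kc × ET₀ = 1.09 × 3.7711 = 4.1105 mm/d
Over 7 days: 4.1105 × 7 = 28.774 mm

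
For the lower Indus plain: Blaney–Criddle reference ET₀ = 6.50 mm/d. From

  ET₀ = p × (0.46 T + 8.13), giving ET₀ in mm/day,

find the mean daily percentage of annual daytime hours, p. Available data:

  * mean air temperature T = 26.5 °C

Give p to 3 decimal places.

0.320

p = ET₀ / (0.46 T + 8.13) = 6.50 / (0.46 × 26.5 + 8.13) = 6.50 / 20.320 = 0.3199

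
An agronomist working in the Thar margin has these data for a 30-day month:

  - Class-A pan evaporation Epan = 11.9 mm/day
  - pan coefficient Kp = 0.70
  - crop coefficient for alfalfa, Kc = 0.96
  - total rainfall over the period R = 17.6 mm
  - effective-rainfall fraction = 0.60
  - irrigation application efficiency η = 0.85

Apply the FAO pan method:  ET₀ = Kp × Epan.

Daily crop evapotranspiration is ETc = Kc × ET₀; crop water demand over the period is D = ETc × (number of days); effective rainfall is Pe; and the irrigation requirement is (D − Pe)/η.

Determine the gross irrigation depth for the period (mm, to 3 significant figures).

270 mm

ET₀ = 0.70 × 11.9 = 8.3300 mm/d
ETc = Kc × ET₀ = 0.96 × 8.3300 = 7.9968 mm/d
Crop demand D = ETc × 30 d = 7.9968 × 30 = 239.904 mm
Pe = 0.60 × 17.6 = 10.560 mm
D − Pe = 239.904 − 10.560 = 229.344 mm
Gross irrigation = 229.344 / 0.85 = 269.816 mm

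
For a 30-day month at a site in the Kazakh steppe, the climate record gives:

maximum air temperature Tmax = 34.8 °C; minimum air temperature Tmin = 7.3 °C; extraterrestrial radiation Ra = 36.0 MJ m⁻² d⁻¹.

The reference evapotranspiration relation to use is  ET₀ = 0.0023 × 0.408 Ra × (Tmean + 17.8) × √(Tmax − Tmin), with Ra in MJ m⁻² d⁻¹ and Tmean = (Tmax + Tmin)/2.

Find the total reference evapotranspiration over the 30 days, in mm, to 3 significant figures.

206 mm

Tmean = (34.8 + 7.3)/2 = 21.05 °C
0.408 Ra = 0.408 × 36.0 = 14.6880 mm/d equivalent
ET₀ = 0.0023 × 14.6880 × (21.05 + 17.8) × √27.5 = 0.0023 × 14.6880 × 38.85 × 5.2440 = 6.8825 mm/d
Over 30 days: 6.8825 × 30 = 206.475 mm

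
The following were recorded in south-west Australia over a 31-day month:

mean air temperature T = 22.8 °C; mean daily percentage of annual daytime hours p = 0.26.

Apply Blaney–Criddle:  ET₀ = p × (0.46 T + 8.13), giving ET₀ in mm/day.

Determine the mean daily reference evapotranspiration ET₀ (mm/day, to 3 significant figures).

4.84 mm/day

ET₀ = 0.26 × (0.46 × 22.8 + 8.13) = 0.26 × 18.618 = 4.8407 mm/d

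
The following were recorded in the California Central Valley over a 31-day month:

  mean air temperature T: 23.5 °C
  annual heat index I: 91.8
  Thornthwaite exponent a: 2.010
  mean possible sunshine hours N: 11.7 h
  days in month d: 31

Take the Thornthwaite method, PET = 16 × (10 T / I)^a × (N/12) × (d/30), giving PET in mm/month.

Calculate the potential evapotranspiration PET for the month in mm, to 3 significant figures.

10T/I = 10 × 23.5 / 91.8 = 2.5599
(10T/I)^a = 2.5599^2.010 = 6.6150
Uncorrected PET = 16 × 6.6150 = 105.840 mm
Correction = (N/12)(d/30) = (11.7/12)(31/30) = 1.0075
PET = 105.840 × 1.0075 = 106.634 mm/month

107 mm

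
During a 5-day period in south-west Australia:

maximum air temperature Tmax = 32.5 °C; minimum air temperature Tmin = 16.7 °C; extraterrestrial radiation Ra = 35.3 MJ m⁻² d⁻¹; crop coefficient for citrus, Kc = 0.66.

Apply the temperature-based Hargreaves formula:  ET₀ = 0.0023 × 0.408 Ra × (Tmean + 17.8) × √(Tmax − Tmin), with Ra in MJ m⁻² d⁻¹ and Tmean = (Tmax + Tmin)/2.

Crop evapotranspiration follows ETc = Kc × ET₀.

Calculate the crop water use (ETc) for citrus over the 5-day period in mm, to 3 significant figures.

18.4 mm

Tmean = (32.5 + 16.7)/2 = 24.60 °C
0.408 Ra = 0.408 × 35.3 = 14.4024 mm/d equivalent
ET₀ = 0.0023 × 14.4024 × (24.60 + 17.8) × √15.8 = 0.0023 × 14.4024 × 42.40 × 3.9749 = 5.5828 mm/d
ETc = Kc × ET₀ = 0.66 × 5.5828 = 3.6846 mm/d
Over 5 days: 3.6846 × 5 = 18.423 mm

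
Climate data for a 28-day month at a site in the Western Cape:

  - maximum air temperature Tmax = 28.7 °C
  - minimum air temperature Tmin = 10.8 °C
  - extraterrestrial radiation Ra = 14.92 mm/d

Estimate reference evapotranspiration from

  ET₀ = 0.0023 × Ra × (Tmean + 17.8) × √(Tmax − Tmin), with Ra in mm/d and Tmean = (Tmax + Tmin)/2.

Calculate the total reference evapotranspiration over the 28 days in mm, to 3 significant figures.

Tmean = (28.7 + 10.8)/2 = 19.75 °C
ET₀ = 0.0023 × 14.92 × (19.75 + 17.8) × √17.9 = 0.0023 × 14.92 × 37.55 × 4.2308 = 5.4517 mm/d
Over 28 days: 5.4517 × 28 = 152.648 mm

153 mm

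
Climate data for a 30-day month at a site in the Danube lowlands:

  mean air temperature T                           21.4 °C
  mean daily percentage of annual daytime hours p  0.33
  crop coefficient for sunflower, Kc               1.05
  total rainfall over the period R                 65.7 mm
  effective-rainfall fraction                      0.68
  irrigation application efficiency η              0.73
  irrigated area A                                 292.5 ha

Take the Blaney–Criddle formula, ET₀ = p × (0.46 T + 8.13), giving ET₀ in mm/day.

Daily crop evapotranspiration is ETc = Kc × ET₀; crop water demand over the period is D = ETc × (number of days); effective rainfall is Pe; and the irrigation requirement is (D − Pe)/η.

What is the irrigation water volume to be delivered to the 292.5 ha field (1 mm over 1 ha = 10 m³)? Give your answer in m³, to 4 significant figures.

ET₀ = 0.33 × (0.46 × 21.4 + 8.13) = 0.33 × 17.974 = 5.9314 mm/d
ETc = Kc × ET₀ = 1.05 × 5.9314 = 6.2280 mm/d
Crop demand D = ETc × 30 d = 6.2280 × 30 = 186.840 mm
Pe = 0.68 × 65.7 = 44.676 mm
D − Pe = 186.840 − 44.676 = 142.164 mm
Gross irrigation = 142.164 / 0.73 = 194.745 mm
Volume = 194.745 mm × 292.5 ha × 10 = 569629.1 m³

569600 m³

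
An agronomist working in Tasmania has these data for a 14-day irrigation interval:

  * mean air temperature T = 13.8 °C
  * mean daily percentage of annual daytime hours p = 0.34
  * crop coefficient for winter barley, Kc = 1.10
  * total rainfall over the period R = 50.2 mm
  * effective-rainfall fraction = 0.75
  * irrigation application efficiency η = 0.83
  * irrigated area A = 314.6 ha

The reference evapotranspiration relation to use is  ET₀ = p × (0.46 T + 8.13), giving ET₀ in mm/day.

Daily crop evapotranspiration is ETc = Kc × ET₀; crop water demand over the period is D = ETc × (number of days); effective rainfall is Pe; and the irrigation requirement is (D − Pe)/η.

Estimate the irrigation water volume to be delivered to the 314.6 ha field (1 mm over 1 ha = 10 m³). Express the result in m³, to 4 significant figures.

144600 m³

ET₀ = 0.34 × (0.46 × 13.8 + 8.13) = 0.34 × 14.478 = 4.9225 mm/d
ETc = Kc × ET₀ = 1.10 × 4.9225 = 5.4148 mm/d
Crop demand D = ETc × 14 d = 5.4148 × 14 = 75.807 mm
Pe = 0.75 × 50.2 = 37.650 mm
D − Pe = 75.807 − 37.650 = 38.157 mm
Gross irrigation = 38.157 / 0.83 = 45.972 mm
Volume = 45.972 mm × 314.6 ha × 10 = 144627.9 m³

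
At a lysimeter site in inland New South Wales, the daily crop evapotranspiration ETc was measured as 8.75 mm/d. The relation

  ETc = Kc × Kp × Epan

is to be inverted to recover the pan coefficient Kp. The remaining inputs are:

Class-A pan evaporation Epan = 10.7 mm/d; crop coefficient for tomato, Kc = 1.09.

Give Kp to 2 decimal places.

ETc = Kc × Kp × Epan  ⇒  Kp = ETc / (Kc × Epan)
Kp = 8.75 / (1.09 × 10.7) = 8.75 / 11.663 = 0.7502

0.75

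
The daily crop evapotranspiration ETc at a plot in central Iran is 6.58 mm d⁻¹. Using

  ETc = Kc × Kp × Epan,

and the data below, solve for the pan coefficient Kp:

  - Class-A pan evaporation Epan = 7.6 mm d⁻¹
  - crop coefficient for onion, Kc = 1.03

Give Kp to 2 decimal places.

ETc = Kc × Kp × Epan  ⇒  Kp = ETc / (Kc × Epan)
Kp = 6.58 / (1.03 × 7.6) = 6.58 / 7.828 = 0.8406

0.84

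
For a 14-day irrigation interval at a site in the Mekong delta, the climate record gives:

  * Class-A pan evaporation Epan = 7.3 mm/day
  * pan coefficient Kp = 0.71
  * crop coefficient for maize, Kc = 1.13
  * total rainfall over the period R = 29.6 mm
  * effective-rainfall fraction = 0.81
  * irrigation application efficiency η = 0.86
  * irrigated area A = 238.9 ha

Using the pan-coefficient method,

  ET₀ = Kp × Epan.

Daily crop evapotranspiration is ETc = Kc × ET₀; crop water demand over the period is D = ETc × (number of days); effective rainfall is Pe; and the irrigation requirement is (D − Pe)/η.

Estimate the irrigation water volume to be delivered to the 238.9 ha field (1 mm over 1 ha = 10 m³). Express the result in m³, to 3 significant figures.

ET₀ = 0.71 × 7.3 = 5.1830 mm/d
ETc = Kc × ET₀ = 1.13 × 5.1830 = 5.8568 mm/d
Crop demand D = ETc × 14 d = 5.8568 × 14 = 81.995 mm
Pe = 0.81 × 29.6 = 23.976 mm
D − Pe = 81.995 − 23.976 = 58.019 mm
Gross irrigation = 58.019 / 0.86 = 67.464 mm
Volume = 67.464 mm × 238.9 ha × 10 = 161171.5 m³

161000 m³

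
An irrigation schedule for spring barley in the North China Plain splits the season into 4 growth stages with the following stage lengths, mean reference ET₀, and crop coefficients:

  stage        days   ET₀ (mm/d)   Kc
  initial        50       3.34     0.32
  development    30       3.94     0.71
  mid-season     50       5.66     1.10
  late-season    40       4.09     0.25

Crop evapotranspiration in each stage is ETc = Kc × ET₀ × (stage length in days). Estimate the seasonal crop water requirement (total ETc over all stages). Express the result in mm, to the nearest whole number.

initial: 0.32 × 3.34 × 50 = 53.44 mm
development: 0.71 × 3.94 × 30 = 83.92 mm
mid-season: 1.10 × 5.66 × 50 = 311.30 mm
late-season: 0.25 × 4.09 × 40 = 40.90 mm
Seasonal total = 489.56 mm

490 mm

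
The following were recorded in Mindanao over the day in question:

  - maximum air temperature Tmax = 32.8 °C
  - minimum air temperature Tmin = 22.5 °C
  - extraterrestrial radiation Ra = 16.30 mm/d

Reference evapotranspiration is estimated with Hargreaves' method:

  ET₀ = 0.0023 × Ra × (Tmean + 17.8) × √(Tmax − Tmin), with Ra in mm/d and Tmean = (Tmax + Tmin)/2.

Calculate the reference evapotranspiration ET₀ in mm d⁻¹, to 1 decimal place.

5.5 mm d⁻¹

Tmean = (32.8 + 22.5)/2 = 27.65 °C
ET₀ = 0.0023 × 16.30 × (27.65 + 17.8) × √10.3 = 0.0023 × 16.30 × 45.45 × 3.2094 = 5.4686 mm/d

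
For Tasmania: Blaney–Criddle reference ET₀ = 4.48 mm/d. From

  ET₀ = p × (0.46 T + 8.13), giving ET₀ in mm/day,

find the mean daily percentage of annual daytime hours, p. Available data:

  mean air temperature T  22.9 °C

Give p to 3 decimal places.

p = ET₀ / (0.46 T + 8.13) = 4.48 / (0.46 × 22.9 + 8.13) = 4.48 / 18.664 = 0.2400

0.240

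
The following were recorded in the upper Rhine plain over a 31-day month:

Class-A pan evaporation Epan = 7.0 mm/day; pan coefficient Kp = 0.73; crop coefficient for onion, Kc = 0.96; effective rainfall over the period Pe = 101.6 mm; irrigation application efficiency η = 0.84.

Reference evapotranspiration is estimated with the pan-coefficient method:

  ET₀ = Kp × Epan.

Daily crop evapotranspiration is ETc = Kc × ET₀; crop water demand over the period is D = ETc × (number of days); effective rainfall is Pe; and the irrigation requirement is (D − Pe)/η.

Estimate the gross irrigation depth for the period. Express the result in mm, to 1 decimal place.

60.1 mm

ET₀ = 0.73 × 7.0 = 5.1100 mm/d
ETc = Kc × ET₀ = 0.96 × 5.1100 = 4.9056 mm/d
Crop demand D = ETc × 31 d = 4.9056 × 31 = 152.074 mm
D − Pe = 152.074 − 101.6 = 50.474 mm
Gross irrigation = 50.474 / 0.84 = 60.088 mm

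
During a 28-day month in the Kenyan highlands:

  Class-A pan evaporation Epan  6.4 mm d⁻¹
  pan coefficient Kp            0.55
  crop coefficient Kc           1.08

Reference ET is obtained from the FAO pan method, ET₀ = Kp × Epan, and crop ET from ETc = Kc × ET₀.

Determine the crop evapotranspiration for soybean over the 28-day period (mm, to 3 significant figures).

106 mm

ET₀ = 0.55 × 6.4 = 3.5200 mm/d
ETc = Kc × ET₀ = 1.08 × 3.5200 = 3.8016 mm/d
Over 28 days: 3.8016 × 28 = 106.445 mm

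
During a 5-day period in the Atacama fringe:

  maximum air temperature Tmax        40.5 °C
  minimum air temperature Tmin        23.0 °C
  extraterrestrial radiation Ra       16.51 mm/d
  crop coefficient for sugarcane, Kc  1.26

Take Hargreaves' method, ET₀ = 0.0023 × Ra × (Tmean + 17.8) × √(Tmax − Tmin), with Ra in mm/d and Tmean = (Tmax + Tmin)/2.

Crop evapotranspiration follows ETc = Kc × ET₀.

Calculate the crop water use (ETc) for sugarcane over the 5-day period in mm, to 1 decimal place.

Tmean = (40.5 + 23.0)/2 = 31.75 °C
ET₀ = 0.0023 × 16.51 × (31.75 + 17.8) × √17.5 = 0.0023 × 16.51 × 49.55 × 4.1833 = 7.8711 mm/d
ETc = Kc × ET₀ = 1.26 × 7.8711 = 9.9176 mm/d
Over 5 days: 9.9176 × 5 = 49.588 mm

49.6 mm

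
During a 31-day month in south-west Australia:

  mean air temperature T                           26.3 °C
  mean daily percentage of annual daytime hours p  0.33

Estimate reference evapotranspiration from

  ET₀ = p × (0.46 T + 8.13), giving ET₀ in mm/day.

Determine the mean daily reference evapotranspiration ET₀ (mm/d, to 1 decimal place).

6.7 mm/d

ET₀ = 0.33 × (0.46 × 26.3 + 8.13) = 0.33 × 20.228 = 6.6752 mm/d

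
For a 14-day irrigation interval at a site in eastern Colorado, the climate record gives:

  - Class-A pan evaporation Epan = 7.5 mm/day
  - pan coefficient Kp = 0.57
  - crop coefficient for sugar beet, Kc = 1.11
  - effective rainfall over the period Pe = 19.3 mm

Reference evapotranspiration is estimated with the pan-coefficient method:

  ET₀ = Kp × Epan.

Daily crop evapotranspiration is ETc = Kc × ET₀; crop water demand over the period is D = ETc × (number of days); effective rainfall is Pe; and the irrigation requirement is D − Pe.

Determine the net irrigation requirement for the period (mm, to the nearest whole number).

47 mm

ET₀ = 0.57 × 7.5 = 4.2750 mm/d
ETc = Kc × ET₀ = 1.11 × 4.2750 = 4.7453 mm/d
Crop demand D = ETc × 14 d = 4.7453 × 14 = 66.434 mm
D − Pe = 66.434 − 19.3 = 47.134 mm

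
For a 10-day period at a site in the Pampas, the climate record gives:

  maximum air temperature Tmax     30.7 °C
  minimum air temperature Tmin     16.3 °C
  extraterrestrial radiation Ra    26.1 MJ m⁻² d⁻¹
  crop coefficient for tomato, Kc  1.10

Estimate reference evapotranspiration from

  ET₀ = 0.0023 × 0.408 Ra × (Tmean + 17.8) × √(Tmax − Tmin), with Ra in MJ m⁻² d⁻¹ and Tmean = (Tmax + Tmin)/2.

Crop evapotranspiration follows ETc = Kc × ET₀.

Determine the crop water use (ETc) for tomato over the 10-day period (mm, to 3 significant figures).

42.2 mm

Tmean = (30.7 + 16.3)/2 = 23.50 °C
0.408 Ra = 0.408 × 26.1 = 10.6488 mm/d equivalent
ET₀ = 0.0023 × 10.6488 × (23.50 + 17.8) × √14.4 = 0.0023 × 10.6488 × 41.30 × 3.7947 = 3.8385 mm/d
ETc = Kc × ET₀ = 1.10 × 3.8385 = 4.2224 mm/d
Over 10 days: 4.2224 × 10 = 42.224 mm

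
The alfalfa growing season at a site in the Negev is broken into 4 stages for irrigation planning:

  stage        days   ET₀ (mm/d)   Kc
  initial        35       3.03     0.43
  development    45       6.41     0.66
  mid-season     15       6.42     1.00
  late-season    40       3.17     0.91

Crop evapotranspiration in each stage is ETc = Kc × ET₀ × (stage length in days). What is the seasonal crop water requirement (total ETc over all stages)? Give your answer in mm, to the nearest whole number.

448 mm

initial: 0.43 × 3.03 × 35 = 45.60 mm
development: 0.66 × 6.41 × 45 = 190.38 mm
mid-season: 1.00 × 6.42 × 15 = 96.30 mm
late-season: 0.91 × 3.17 × 40 = 115.39 mm
Seasonal total = 447.67 mm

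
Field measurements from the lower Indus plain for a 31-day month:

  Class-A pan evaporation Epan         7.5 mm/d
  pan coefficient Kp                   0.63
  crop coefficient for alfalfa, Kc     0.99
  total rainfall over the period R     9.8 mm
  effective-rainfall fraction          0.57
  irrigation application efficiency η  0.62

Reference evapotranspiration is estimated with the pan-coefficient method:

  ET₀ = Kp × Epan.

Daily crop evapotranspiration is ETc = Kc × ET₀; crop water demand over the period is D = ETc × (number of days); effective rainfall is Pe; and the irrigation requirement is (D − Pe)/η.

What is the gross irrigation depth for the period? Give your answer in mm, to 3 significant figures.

225 mm

ET₀ = 0.63 × 7.5 = 4.7250 mm/d
ETc = Kc × ET₀ = 0.99 × 4.7250 = 4.6778 mm/d
Crop demand D = ETc × 31 d = 4.6778 × 31 = 145.012 mm
Pe = 0.57 × 9.8 = 5.586 mm
D − Pe = 145.012 − 5.586 = 139.426 mm
Gross irrigation = 139.426 / 0.62 = 224.881 mm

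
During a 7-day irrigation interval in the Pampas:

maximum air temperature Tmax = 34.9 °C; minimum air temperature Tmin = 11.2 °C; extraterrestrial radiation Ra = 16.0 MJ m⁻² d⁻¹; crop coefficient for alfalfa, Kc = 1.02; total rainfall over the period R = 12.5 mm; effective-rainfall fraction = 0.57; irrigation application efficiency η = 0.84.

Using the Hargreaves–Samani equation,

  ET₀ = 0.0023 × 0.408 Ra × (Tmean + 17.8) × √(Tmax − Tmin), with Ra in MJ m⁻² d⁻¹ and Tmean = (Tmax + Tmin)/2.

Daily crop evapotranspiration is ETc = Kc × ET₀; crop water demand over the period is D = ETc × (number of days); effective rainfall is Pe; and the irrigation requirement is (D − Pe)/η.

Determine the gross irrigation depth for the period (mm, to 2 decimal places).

Tmean = (34.9 + 11.2)/2 = 23.05 °C
0.408 Ra = 0.408 × 16.0 = 6.5280 mm/d equivalent
ET₀ = 0.0023 × 6.5280 × (23.05 + 17.8) × √23.7 = 0.0023 × 6.5280 × 40.85 × 4.8683 = 2.9859 mm/d
ETc = Kc × ET₀ = 1.02 × 2.9859 = 3.0456 mm/d
Crop demand D = ETc × 7 d = 3.0456 × 7 = 21.319 mm
Pe = 0.57 × 12.5 = 7.125 mm
D − Pe = 21.319 − 7.125 = 14.194 mm
Gross irrigation = 14.194 / 0.84 = 16.898 mm

16.90 mm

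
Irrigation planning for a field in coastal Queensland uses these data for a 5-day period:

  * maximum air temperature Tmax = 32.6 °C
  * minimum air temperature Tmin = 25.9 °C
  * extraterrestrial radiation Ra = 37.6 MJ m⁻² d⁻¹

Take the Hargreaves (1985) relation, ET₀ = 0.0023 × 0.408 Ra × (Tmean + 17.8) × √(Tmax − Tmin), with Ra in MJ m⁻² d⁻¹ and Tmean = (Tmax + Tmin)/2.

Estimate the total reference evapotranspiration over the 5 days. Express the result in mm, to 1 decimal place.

Tmean = (32.6 + 25.9)/2 = 29.25 °C
0.408 Ra = 0.408 × 37.6 = 15.3408 mm/d equivalent
ET₀ = 0.0023 × 15.3408 × (29.25 + 17.8) × √6.7 = 0.0023 × 15.3408 × 47.05 × 2.5884 = 4.2970 mm/d
Over 5 days: 4.2970 × 5 = 21.485 mm

21.5 mm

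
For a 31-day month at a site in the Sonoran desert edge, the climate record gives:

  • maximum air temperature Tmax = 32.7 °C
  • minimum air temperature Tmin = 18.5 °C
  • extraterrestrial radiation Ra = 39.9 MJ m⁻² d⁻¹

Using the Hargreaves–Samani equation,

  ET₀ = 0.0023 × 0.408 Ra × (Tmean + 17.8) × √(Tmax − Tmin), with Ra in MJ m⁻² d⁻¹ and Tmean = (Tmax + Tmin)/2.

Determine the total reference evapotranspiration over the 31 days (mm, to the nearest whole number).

Tmean = (32.7 + 18.5)/2 = 25.60 °C
0.408 Ra = 0.408 × 39.9 = 16.2792 mm/d equivalent
ET₀ = 0.0023 × 16.2792 × (25.60 + 17.8) × √14.2 = 0.0023 × 16.2792 × 43.40 × 3.7683 = 6.1234 mm/d
Over 31 days: 6.1234 × 31 = 189.825 mm

190 mm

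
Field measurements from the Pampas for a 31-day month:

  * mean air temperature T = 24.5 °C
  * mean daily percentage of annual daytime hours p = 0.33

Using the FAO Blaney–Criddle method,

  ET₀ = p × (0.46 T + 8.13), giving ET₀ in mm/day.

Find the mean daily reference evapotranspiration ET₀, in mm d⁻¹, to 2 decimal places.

ET₀ = 0.33 × (0.46 × 24.5 + 8.13) = 0.33 × 19.400 = 6.4020 mm/d

6.40 mm d⁻¹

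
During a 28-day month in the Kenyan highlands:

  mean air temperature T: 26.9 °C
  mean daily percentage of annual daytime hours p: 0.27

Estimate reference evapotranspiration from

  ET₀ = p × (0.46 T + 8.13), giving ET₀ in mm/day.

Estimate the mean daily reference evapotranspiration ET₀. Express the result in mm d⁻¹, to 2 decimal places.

ET₀ = 0.27 × (0.46 × 26.9 + 8.13) = 0.27 × 20.504 = 5.5361 mm/d

5.54 mm d⁻¹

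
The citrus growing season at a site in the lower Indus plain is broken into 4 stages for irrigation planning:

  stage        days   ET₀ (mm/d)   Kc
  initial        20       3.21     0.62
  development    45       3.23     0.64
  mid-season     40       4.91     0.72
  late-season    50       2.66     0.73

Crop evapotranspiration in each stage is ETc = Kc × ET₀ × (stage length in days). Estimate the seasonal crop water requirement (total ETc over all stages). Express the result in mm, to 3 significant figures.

initial: 0.62 × 3.21 × 20 = 39.80 mm
development: 0.64 × 3.23 × 45 = 93.02 mm
mid-season: 0.72 × 4.91 × 40 = 141.41 mm
late-season: 0.73 × 2.66 × 50 = 97.09 mm
Seasonal total = 371.32 mm

371 mm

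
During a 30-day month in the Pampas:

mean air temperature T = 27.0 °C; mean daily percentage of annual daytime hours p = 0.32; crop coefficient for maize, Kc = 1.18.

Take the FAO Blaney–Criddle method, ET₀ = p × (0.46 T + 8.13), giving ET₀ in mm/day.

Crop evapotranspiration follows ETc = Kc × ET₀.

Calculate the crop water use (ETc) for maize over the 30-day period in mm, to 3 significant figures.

233 mm

ET₀ = 0.32 × (0.46 × 27.0 + 8.13) = 0.32 × 20.550 = 6.5760 mm/d
ETc = Kc × ET₀ = 1.18 × 6.5760 = 7.7597 mm/d
Over 30 days: 7.7597 × 30 = 232.791 mm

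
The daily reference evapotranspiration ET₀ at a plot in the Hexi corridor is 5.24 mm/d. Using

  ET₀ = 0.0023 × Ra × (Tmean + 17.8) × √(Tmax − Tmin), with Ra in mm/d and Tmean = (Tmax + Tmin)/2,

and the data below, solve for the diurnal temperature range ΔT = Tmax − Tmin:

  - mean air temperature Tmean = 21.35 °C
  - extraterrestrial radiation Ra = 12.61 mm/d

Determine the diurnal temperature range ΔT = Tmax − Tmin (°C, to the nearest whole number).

21 °C

√ΔT = ET₀ / [0.0023 × Ra × (Tmean+17.8)] = 5.24 / (0.0023 × 12.61 × 39.15) = 4.6148
ΔT = 4.6148² = 21.296 °C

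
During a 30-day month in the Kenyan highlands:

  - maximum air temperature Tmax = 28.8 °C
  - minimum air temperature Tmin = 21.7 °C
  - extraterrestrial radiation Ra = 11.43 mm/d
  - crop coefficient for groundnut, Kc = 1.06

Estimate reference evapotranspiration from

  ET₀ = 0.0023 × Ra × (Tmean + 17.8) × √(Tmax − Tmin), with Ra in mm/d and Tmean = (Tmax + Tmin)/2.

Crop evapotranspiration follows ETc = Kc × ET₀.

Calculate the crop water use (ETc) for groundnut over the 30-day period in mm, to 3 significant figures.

Tmean = (28.8 + 21.7)/2 = 25.25 °C
ET₀ = 0.0023 × 11.43 × (25.25 + 17.8) × √7.1 = 0.0023 × 11.43 × 43.05 × 2.6646 = 3.0156 mm/d
ETc = Kc × ET₀ = 1.06 × 3.0156 = 3.1965 mm/d
Over 30 days: 3.1965 × 30 = 95.895 mm

95.9 mm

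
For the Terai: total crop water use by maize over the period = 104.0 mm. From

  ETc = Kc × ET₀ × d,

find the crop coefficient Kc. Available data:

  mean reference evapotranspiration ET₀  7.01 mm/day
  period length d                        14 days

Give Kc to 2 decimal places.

ETc = Kc × ET₀ × d  ⇒  Kc = ETc / (ET₀ × d)
Kc = 104.0 / (7.01 × 14) = 104.0 / 98.14 = 1.0597

1.06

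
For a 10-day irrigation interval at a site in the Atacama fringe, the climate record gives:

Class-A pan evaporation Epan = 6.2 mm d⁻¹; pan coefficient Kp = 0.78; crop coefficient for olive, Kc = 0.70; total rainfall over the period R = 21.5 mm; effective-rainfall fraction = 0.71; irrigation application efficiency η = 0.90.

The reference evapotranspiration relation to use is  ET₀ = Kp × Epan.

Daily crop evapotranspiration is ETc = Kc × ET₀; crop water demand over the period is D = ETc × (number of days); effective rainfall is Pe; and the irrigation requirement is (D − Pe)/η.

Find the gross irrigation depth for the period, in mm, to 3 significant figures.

ET₀ = 0.78 × 6.2 = 4.8360 mm/d
ETc = Kc × ET₀ = 0.70 × 4.8360 = 3.3852 mm/d
Crop demand D = ETc × 10 d = 3.3852 × 10 = 33.852 mm
Pe = 0.71 × 21.5 = 15.265 mm
D − Pe = 33.852 − 15.265 = 18.587 mm
Gross irrigation = 18.587 / 0.90 = 20.652 mm

20.7 mm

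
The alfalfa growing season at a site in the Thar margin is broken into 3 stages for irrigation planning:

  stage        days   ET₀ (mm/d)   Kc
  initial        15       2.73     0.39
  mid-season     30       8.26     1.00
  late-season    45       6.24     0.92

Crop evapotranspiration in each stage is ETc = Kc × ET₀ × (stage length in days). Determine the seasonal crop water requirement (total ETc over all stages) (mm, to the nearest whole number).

initial: 0.39 × 2.73 × 15 = 15.97 mm
mid-season: 1.00 × 8.26 × 30 = 247.80 mm
late-season: 0.92 × 6.24 × 45 = 258.34 mm
Seasonal total = 522.11 mm

522 mm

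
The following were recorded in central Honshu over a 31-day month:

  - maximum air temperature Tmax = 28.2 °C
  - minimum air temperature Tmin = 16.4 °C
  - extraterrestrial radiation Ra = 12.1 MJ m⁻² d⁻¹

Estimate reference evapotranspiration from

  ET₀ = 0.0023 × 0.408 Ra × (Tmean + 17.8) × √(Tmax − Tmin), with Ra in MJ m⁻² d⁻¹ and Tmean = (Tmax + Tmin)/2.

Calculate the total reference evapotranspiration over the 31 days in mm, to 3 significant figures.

48.5 mm

Tmean = (28.2 + 16.4)/2 = 22.30 °C
0.408 Ra = 0.408 × 12.1 = 4.9368 mm/d equivalent
ET₀ = 0.0023 × 4.9368 × (22.30 + 17.8) × √11.8 = 0.0023 × 4.9368 × 40.10 × 3.4351 = 1.5641 mm/d
Over 31 days: 1.5641 × 31 = 48.487 mm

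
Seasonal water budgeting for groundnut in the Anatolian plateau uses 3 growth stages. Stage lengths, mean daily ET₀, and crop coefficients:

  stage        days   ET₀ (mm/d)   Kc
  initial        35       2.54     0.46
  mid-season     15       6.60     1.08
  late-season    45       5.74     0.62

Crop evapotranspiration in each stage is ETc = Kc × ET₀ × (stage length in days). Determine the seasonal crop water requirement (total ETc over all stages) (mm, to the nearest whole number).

308 mm

initial: 0.46 × 2.54 × 35 = 40.89 mm
mid-season: 1.08 × 6.60 × 15 = 106.92 mm
late-season: 0.62 × 5.74 × 45 = 160.15 mm
Seasonal total = 307.96 mm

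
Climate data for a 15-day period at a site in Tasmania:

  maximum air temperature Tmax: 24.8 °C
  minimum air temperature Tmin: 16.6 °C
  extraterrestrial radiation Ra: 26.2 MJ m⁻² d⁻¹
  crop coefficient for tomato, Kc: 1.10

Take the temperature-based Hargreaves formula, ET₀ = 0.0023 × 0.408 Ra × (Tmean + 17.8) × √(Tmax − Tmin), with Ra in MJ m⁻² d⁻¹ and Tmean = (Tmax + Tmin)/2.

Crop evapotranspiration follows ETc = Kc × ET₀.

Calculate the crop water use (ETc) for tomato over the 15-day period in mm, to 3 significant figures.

Tmean = (24.8 + 16.6)/2 = 20.70 °C
0.408 Ra = 0.408 × 26.2 = 10.6896 mm/d equivalent
ET₀ = 0.0023 × 10.6896 × (20.70 + 17.8) × √8.2 = 0.0023 × 10.6896 × 38.50 × 2.8636 = 2.7106 mm/d
ETc = Kc × ET₀ = 1.10 × 2.7106 = 2.9817 mm/d
Over 15 days: 2.9817 × 15 = 44.726 mm

44.7 mm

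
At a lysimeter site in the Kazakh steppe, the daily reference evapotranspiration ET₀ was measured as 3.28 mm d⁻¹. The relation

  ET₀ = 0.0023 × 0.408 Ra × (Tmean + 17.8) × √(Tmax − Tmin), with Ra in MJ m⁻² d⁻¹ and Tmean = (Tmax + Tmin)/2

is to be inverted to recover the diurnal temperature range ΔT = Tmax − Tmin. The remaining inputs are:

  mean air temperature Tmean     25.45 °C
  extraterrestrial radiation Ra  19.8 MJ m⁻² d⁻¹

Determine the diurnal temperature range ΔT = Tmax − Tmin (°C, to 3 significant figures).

16.7 °C

√ΔT = ET₀ / [0.0023 × 0.408 × Ra × (Tmean+17.8)] = 3.28 / (0.0023 × 8.0784 × 43.25) = 4.0816
ΔT = 4.0816² = 16.659 °C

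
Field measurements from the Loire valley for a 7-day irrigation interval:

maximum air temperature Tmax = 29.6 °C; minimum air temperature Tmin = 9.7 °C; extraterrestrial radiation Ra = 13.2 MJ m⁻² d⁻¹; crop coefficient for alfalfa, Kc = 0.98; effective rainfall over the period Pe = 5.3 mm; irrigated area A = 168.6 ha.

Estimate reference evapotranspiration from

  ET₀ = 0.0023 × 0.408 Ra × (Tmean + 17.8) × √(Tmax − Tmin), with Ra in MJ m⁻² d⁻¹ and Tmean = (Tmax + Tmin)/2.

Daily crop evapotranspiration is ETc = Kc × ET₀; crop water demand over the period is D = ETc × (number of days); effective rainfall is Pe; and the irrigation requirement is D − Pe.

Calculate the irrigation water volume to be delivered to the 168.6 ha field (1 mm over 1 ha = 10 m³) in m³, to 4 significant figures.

15000 m³

Tmean = (29.6 + 9.7)/2 = 19.65 °C
0.408 Ra = 0.408 × 13.2 = 5.3856 mm/d equivalent
ET₀ = 0.0023 × 5.3856 × (19.65 + 17.8) × √19.9 = 0.0023 × 5.3856 × 37.45 × 4.4609 = 2.0694 mm/d
ETc = Kc × ET₀ = 0.98 × 2.0694 = 2.0280 mm/d
Crop demand D = ETc × 7 d = 2.0280 × 7 = 14.196 mm
D − Pe = 14.196 − 5.3 = 8.896 mm
Volume = 8.896 mm × 168.6 ha × 10 = 14998.7 m³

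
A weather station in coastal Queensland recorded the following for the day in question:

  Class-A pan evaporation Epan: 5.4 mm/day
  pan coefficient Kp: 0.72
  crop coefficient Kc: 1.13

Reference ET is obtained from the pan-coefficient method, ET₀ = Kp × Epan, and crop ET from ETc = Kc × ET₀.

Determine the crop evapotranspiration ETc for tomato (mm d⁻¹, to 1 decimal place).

4.4 mm d⁻¹

ET₀ = 0.72 × 5.4 = 3.8880 mm/d
ETc = Kc × ET₀ = 1.13 × 3.8880 = 4.3934 mm/d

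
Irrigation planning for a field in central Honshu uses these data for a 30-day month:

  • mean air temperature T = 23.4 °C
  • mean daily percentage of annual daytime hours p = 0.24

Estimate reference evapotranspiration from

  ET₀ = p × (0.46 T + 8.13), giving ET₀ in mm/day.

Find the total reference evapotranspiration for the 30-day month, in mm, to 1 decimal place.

ET₀ = 0.24 × (0.46 × 23.4 + 8.13) = 0.24 × 18.894 = 4.5346 mm/d
Monthly total = 4.5346 × 30 = 136.038 mm

136.0 mm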